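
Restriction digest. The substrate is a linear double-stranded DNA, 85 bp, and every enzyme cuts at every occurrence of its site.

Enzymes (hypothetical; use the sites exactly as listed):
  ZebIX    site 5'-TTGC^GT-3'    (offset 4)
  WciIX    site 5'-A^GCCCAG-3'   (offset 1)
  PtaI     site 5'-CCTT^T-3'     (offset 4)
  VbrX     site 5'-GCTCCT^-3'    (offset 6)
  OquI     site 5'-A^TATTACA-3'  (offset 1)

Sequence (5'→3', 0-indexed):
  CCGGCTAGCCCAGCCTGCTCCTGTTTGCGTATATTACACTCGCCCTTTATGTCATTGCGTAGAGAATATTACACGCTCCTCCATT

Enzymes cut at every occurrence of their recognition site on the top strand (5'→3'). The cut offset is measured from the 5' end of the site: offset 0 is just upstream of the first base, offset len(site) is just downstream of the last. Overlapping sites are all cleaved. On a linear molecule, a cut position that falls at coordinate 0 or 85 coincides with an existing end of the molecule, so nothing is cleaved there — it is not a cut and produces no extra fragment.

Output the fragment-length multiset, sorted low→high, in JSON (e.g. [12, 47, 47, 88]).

Scan for sites:
  ZebIX (TTGCGT, off=4): starts [24, 54] → cuts [28, 58]
  WciIX (AGCCCAG, off=1): starts [6] → cuts [7]
  PtaI (CCTTT, off=4): starts [43] → cuts [47]
  VbrX (GCTCCT, off=6): starts [16, 74] → cuts [22, 80]
  OquI (ATATTACA, off=1): starts [30, 65] → cuts [31, 66]

Pooled cuts: [7, 22, 28, 31, 47, 58, 66, 80]

Fragments:
  [0,7): 7 bp
  [7,22): 15 bp
  [22,28): 6 bp
  [28,31): 3 bp
  [31,47): 16 bp
  [47,58): 11 bp
  [58,66): 8 bp
  [66,80): 14 bp
  [80,85): 5 bp

[3,5,6,7,8,11,14,15,16]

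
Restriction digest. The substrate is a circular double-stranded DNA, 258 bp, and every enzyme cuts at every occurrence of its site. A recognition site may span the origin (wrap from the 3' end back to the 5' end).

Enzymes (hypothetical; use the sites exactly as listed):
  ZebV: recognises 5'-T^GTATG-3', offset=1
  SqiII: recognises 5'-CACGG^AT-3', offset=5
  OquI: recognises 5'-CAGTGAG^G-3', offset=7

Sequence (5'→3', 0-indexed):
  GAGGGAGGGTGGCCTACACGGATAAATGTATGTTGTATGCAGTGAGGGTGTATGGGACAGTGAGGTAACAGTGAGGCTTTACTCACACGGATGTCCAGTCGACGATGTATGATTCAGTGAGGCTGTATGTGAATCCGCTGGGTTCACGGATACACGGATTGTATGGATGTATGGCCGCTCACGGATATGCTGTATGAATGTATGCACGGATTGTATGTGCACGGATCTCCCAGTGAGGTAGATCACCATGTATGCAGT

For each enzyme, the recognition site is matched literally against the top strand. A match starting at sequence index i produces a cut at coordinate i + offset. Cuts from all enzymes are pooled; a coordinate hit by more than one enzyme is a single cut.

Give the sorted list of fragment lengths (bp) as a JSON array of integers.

Per-enzyme occurrences:
  ZebV (TGTATG, off=1): starts [26, 33, 48, 105, 123, 159, 167, 190, 198, 211, 248] → cuts [27, 34, 49, 106, 124, 160, 168, 191, 199, 212, 249]
  SqiII (CACGGAT, off=5): starts [16, 85, 144, 152, 179, 204, 219] → cuts [21, 90, 149, 157, 184, 209, 224]
  OquI (CAGTGAGG, off=7): starts [39, 57, 68, 114, 230, 254] → cuts [3, 46, 64, 75, 121, 237]

All cut coordinates (distinct, sorted): [3, 21, 27, 34, 46, 49, 64, 75, 90, 106, 121, 124, 149, 157, 160, 168, 184, 191, 199, 209, 212, 224, 237, 249]

Fragments:
  3→21: 18 bp
  21→27: 6 bp
  27→34: 7 bp
  34→46: 12 bp
  46→49: 3 bp
  49→64: 15 bp
  64→75: 11 bp
  75→90: 15 bp
  90→106: 16 bp
  106→121: 15 bp
  121→124: 3 bp
  124→149: 25 bp
  149→157: 8 bp
  157→160: 3 bp
  160→168: 8 bp
  168→184: 16 bp
  184→191: 7 bp
  191→199: 8 bp
  199→209: 10 bp
  209→212: 3 bp
  212→224: 12 bp
  224→237: 13 bp
  237→249: 12 bp
  249→3 (wrap): 258-249+3 = 12 bp

[3,3,3,3,6,7,7,8,8,8,10,11,12,12,12,12,13,15,15,15,16,16,18,25]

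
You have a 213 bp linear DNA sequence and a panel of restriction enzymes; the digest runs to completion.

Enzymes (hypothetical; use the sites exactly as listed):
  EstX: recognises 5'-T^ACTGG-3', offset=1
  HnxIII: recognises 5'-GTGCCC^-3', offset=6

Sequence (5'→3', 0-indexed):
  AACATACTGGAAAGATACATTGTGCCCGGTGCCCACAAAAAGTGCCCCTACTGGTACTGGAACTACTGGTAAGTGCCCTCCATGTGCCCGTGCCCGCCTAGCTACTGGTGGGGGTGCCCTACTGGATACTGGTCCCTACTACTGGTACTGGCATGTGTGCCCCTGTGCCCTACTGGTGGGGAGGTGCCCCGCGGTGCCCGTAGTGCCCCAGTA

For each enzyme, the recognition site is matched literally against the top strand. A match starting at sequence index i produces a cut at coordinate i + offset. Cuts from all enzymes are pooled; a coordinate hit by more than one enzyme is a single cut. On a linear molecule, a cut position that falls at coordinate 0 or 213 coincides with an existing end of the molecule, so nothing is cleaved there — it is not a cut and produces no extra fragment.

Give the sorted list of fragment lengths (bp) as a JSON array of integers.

Scan for sites:
  EstX TACTGG/1: at [4, 48, 54, 63, 102, 119, 126, 139, 145, 170] ⇒ [5, 49, 55, 64, 103, 120, 127, 140, 146, 171]
  HnxIII GTGCCC/6: at [21, 28, 41, 72, 83, 89, 113, 156, 164, 183, 193, 202] ⇒ [27, 34, 47, 78, 89, 95, 119, 162, 170, 189, 199, 208]

Pooled cuts: [5, 27, 34, 47, 49, 55, 64, 78, 89, 95, 103, 119, 120, 127, 140, 146, 162, 170, 171, 189, 199, 208]

Fragments:
  [0,5): 5 bp
  [5,27): 22 bp
  [27,34): 7 bp
  [34,47): 13 bp
  [47,49): 2 bp
  [49,55): 6 bp
  [55,64): 9 bp
  [64,78): 14 bp
  [78,89): 11 bp
  [89,95): 6 bp
  [95,103): 8 bp
  [103,119): 16 bp
  [119,120): 1 bp
  [120,127): 7 bp
  [127,140): 13 bp
  [140,146): 6 bp
  [146,162): 16 bp
  [162,170): 8 bp
  [170,171): 1 bp
  [171,189): 18 bp
  [189,199): 10 bp
  [199,208): 9 bp
  [208,213): 5 bp

[1,1,2,5,5,6,6,6,7,7,8,8,9,9,10,11,13,13,14,16,16,18,22]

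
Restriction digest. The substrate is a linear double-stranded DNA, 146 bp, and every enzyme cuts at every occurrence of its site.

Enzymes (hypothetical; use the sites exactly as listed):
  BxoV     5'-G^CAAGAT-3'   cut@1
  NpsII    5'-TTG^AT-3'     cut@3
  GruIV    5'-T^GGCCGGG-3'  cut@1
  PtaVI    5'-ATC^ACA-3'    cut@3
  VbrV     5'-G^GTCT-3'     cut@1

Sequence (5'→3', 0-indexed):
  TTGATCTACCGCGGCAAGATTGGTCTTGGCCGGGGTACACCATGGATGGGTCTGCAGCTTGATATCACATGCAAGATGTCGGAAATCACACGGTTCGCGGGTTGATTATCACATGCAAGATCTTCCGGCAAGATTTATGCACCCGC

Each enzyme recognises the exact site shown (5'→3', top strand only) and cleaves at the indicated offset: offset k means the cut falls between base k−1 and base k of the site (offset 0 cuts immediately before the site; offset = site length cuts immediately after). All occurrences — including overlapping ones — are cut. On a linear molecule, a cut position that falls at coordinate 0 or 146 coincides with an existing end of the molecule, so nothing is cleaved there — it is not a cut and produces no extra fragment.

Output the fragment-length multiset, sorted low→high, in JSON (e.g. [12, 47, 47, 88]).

Scan for sites:
  BxoV GCAAGAT/1: at [13, 70, 114, 127] ⇒ [14, 71, 115, 128]
  NpsII TTGAT/3: at [0, 58, 101] ⇒ [3, 61, 104]
  GruIV TGGCCGGG/1: at [26] ⇒ [27]
  PtaVI ATCACA/3: at [63, 84, 107] ⇒ [66, 87, 110]
  VbrV GGTCT/1: at [21, 48] ⇒ [22, 49]

Pooled cuts: [3, 14, 22, 27, 49, 61, 66, 71, 87, 104, 110, 115, 128]

Fragment lengths:
  [0,3): 3 bp
  [3,14): 11 bp
  [14,22): 8 bp
  [22,27): 5 bp
  [27,49): 22 bp
  [49,61): 12 bp
  [61,66): 5 bp
  [66,71): 5 bp
  [71,87): 16 bp
  [87,104): 17 bp
  [104,110): 6 bp
  [110,115): 5 bp
  [115,128): 13 bp
  [128,146): 18 bp

[3,5,5,5,5,6,8,11,12,13,16,17,18,22]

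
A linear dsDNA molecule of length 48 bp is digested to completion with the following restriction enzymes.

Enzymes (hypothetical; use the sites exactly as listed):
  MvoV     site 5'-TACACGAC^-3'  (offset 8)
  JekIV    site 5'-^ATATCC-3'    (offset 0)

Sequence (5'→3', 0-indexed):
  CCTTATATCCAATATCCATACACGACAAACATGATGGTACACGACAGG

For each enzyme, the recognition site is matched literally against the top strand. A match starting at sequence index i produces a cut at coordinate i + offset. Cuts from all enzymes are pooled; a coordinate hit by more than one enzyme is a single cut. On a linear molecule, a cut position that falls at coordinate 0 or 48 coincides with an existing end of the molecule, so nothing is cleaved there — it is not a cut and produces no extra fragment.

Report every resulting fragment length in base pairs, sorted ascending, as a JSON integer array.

[3,4,7,15,19]

Per-enzyme occurrences:
  MvoV (TACACGAC, off=8): starts [18, 37] → cuts [26, 45]
  JekIV (ATATCC, off=0): starts [4, 11] → cuts [4, 11]

Pooled cuts: [4, 11, 26, 45]

Fragment lengths:
  [0,4): 4 bp
  [4,11): 7 bp
  [11,26): 15 bp
  [26,45): 19 bp
  [45,48): 3 bp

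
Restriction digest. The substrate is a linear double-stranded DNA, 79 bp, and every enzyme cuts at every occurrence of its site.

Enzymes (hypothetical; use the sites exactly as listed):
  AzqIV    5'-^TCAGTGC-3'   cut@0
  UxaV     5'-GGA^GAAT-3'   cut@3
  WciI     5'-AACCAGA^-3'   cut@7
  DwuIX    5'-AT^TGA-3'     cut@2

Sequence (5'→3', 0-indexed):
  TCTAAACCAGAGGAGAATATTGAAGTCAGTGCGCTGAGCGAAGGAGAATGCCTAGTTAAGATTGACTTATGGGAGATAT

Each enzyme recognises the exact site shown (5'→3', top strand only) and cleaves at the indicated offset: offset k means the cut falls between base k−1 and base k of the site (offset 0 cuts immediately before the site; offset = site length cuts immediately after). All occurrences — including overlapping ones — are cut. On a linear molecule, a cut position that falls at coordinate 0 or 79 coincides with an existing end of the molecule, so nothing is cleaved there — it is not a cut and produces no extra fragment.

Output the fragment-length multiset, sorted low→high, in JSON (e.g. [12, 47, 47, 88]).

[3,5,6,11,17,17,20]

Site scan:
  AzqIV (TCAGTGC, off=0): starts [25] → cuts [25]
  UxaV (GGAGAAT, off=3): starts [11, 42] → cuts [14, 45]
  WciI (AACCAGA, off=7): starts [4] → cuts [11]
  DwuIX (ATTGA, off=2): starts [18, 60] → cuts [20, 62]

All cut coordinates (distinct, sorted): [11, 14, 20, 25, 45, 62]

Fragments:
  [0,11): 11 bp
  [11,14): 3 bp
  [14,20): 6 bp
  [20,25): 5 bp
  [25,45): 20 bp
  [45,62): 17 bp
  [62,79): 17 bp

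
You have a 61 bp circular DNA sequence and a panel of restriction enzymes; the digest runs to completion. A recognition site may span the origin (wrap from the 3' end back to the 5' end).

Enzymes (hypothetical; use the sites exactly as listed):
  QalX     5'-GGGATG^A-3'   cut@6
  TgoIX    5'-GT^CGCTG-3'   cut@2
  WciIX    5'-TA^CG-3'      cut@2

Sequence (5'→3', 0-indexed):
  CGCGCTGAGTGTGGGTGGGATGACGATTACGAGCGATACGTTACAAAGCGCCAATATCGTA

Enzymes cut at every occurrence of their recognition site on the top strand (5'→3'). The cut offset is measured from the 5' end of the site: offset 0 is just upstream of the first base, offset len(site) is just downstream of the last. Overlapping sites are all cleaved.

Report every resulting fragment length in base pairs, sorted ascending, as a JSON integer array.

Site scan:
  QalX GGGATGA/6: at [16] ⇒ [22]
  TgoIX (GTCGCTG, off=2): no sites
  WciIX TACG/2: at [27, 36, 59] ⇒ [0, 29, 38]

Pooled cuts: [0, 22, 29, 38]

Fragment lengths:
  0→22: 22 bp
  22→29: 7 bp
  29→38: 9 bp
  38→0 (wrap): 61-38+0 = 23 bp

[7,9,22,23]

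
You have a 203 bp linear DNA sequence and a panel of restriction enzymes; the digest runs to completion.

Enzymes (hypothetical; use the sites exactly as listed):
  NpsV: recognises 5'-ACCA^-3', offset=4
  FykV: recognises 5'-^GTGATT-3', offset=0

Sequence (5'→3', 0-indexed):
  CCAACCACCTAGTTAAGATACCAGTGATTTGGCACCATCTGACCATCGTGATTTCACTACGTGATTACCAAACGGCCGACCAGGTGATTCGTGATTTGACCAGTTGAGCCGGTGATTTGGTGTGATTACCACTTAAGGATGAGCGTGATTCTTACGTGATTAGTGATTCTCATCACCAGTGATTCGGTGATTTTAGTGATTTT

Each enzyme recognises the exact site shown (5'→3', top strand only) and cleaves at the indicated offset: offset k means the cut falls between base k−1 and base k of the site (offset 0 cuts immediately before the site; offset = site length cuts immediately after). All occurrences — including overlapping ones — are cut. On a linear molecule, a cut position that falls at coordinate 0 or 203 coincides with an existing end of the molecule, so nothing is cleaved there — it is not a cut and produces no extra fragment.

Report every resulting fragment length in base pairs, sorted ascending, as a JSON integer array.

[1,2,7,7,7,8,8,8,9,9,10,10,10,11,12,12,13,13,14,16,16]

Scan for sites:
  NpsV ACCA/4: at [3, 19, 33, 41, 66, 78, 98, 127, 174] ⇒ [7, 23, 37, 45, 70, 82, 102, 131, 178]
  FykV GTGATT/0: at [23, 47, 60, 83, 90, 111, 121, 144, 155, 162, 178, 186, 195] ⇒ [23, 47, 60, 83, 90, 111, 121, 144, 155, 162, 178, 186, 195]

All cut coordinates (distinct, sorted): [7, 23, 37, 45, 47, 60, 70, 82, 83, 90, 102, 111, 121, 131, 144, 155, 162, 178, 186, 195]

Fragments:
  [0,7): 7 bp
  [7,23): 16 bp
  [23,37): 14 bp
  [37,45): 8 bp
  [45,47): 2 bp
  [47,60): 13 bp
  [60,70): 10 bp
  [70,82): 12 bp
  [82,83): 1 bp
  [83,90): 7 bp
  [90,102): 12 bp
  [102,111): 9 bp
  [111,121): 10 bp
  [121,131): 10 bp
  [131,144): 13 bp
  [144,155): 11 bp
  [155,162): 7 bp
  [162,178): 16 bp
  [178,186): 8 bp
  [186,195): 9 bp
  [195,203): 8 bp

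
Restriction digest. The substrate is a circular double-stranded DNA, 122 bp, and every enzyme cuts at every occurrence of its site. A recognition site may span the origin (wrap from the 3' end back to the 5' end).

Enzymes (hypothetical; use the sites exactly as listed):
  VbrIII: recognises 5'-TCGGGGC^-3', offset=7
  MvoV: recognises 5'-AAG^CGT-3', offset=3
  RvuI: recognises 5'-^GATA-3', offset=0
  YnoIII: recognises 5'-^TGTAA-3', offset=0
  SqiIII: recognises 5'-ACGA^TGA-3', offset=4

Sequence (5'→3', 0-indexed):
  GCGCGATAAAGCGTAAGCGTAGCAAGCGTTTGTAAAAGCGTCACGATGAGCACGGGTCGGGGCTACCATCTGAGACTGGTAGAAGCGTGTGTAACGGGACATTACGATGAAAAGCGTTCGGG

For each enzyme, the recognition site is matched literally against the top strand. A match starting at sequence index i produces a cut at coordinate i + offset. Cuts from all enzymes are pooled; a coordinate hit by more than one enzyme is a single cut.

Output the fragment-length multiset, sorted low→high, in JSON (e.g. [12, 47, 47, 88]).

Site scan:
  VbrIII (TCGGGGC, off=7): starts [56, 117] → cuts [2, 63]
  MvoV (AAGCGT, off=3): starts [8, 14, 23, 35, 82, 111] → cuts [11, 17, 26, 38, 85, 114]
  RvuI (GATA, off=0): starts [4] → cuts [4]
  YnoIII (TGTAA, off=0): starts [30, 89] → cuts [30, 89]
  SqiIII (ACGATGA, off=4): starts [42, 103] → cuts [46, 107]

Pooled cuts: [2, 4, 11, 17, 26, 30, 38, 46, 63, 85, 89, 107, 114]

Fragments:
  2→4: 2 bp
  4→11: 7 bp
  11→17: 6 bp
  17→26: 9 bp
  26→30: 4 bp
  30→38: 8 bp
  38→46: 8 bp
  46→63: 17 bp
  63→85: 22 bp
  85→89: 4 bp
  89→107: 18 bp
  107→114: 7 bp
  114→2 (wrap): 122-114+2 = 10 bp

[2,4,4,6,7,7,8,8,9,10,17,18,22]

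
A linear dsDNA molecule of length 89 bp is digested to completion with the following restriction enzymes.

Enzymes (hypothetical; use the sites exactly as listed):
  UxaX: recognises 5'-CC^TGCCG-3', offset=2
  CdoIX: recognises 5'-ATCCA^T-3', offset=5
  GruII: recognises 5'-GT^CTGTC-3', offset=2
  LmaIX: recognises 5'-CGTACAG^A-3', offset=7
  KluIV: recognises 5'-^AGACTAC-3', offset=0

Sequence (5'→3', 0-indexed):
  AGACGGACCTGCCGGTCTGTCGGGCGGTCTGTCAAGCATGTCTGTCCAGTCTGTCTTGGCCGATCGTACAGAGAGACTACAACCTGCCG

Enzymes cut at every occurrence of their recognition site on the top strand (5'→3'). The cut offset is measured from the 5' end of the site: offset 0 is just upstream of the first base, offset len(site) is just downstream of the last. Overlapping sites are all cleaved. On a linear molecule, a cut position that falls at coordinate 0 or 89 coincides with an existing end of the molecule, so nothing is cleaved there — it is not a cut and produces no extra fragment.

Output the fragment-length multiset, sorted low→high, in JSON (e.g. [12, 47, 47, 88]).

Site scan:
  UxaX (CCTGCCG, off=2): starts [7, 82] → cuts [9, 84]
  CdoIX (ATCCAT, off=5): no sites
  GruII (GTCTGTC, off=2): starts [14, 26, 39, 48] → cuts [16, 28, 41, 50]
  LmaIX (CGTACAGA, off=7): starts [64] → cuts [71]
  KluIV (AGACTAC, off=0): starts [73] → cuts [73]

Pooled cuts: [9, 16, 28, 41, 50, 71, 73, 84]

Fragment lengths:
  [0,9): 9 bp
  [9,16): 7 bp
  [16,28): 12 bp
  [28,41): 13 bp
  [41,50): 9 bp
  [50,71): 21 bp
  [71,73): 2 bp
  [73,84): 11 bp
  [84,89): 5 bp

[2,5,7,9,9,11,12,13,21]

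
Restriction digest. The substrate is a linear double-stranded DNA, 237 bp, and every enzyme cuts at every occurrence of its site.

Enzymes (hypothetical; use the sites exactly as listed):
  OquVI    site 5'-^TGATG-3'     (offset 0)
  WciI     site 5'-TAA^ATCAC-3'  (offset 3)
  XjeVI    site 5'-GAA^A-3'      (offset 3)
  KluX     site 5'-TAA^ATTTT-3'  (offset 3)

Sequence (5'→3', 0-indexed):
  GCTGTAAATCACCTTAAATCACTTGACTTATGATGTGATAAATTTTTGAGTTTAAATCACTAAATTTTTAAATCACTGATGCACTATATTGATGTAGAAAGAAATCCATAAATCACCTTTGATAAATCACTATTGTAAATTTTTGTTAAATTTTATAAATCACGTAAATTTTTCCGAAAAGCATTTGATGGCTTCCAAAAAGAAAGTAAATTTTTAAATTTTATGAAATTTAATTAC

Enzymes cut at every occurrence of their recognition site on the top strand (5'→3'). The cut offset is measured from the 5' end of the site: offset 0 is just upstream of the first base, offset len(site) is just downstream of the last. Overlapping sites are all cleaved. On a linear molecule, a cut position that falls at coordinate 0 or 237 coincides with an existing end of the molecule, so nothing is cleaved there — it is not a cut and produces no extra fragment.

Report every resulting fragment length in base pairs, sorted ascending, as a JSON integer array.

[4,5,5,7,7,8,8,8,8,9,9,10,10,10,10,11,11,11,13,13,13,14,14,19]

Scan for sites:
  OquVI TGATG/0: at [30, 76, 89, 185] ⇒ [30, 76, 89, 185]
  WciI TAAATCAC/3: at [4, 14, 52, 68, 108, 122, 155] ⇒ [7, 17, 55, 71, 111, 125, 158]
  XjeVI GAAA/3: at [96, 100, 175, 201, 224] ⇒ [99, 103, 178, 204, 227]
  KluX TAAATTTT/3: at [38, 60, 135, 146, 164, 206, 214] ⇒ [41, 63, 138, 149, 167, 209, 217]

Pooled cuts: [7, 17, 30, 41, 55, 63, 71, 76, 89, 99, 103, 111, 125, 138, 149, 158, 167, 178, 185, 204, 209, 217, 227]

Fragments:
  [0,7): 7 bp
  [7,17): 10 bp
  [17,30): 13 bp
  [30,41): 11 bp
  [41,55): 14 bp
  [55,63): 8 bp
  [63,71): 8 bp
  [71,76): 5 bp
  [76,89): 13 bp
  [89,99): 10 bp
  [99,103): 4 bp
  [103,111): 8 bp
  [111,125): 14 bp
  [125,138): 13 bp
  [138,149): 11 bp
  [149,158): 9 bp
  [158,167): 9 bp
  [167,178): 11 bp
  [178,185): 7 bp
  [185,204): 19 bp
  [204,209): 5 bp
  [209,217): 8 bp
  [217,227): 10 bp
  [227,237): 10 bp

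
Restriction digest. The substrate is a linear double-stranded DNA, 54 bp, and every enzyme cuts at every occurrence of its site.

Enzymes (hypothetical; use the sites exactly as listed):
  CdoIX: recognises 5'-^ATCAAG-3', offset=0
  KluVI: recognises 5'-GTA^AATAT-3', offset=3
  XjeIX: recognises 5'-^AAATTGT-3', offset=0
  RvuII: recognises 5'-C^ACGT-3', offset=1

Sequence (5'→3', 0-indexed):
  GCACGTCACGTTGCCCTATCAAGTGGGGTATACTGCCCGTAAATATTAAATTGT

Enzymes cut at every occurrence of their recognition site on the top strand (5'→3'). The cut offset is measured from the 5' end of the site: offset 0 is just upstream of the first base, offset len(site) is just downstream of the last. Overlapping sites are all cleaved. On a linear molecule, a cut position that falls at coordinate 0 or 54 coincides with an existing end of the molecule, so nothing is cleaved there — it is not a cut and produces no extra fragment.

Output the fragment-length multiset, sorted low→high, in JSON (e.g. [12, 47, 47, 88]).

[2,5,6,7,10,24]

Site scan:
  CdoIX (ATCAAG, off=0): starts [17] → cuts [17]
  KluVI (GTAAATAT, off=3): starts [38] → cuts [41]
  XjeIX (AAATTGT, off=0): starts [47] → cuts [47]
  RvuII (CACGT, off=1): starts [1, 6] → cuts [2, 7]

Pooled cuts: [2, 7, 17, 41, 47]

Fragments:
  [0,2): 2 bp
  [2,7): 5 bp
  [7,17): 10 bp
  [17,41): 24 bp
  [41,47): 6 bp
  [47,54): 7 bp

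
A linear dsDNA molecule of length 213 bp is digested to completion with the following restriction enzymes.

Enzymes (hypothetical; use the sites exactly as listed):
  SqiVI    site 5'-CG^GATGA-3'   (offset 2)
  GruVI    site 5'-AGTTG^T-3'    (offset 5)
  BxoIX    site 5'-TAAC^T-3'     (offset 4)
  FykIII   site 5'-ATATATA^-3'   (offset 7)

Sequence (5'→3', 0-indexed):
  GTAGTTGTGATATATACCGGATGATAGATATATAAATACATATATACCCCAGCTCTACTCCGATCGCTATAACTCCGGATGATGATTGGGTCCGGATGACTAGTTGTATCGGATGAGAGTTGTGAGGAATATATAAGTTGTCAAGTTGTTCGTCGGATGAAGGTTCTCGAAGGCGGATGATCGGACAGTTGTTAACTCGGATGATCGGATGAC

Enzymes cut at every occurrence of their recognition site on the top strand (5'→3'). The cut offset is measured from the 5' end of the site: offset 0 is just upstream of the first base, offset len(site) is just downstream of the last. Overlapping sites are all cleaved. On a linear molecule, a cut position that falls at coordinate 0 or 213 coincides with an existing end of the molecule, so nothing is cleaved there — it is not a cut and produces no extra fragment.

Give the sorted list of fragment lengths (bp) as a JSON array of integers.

Scan for sites:
  SqiVI CGGATGA/2: at [17, 75, 92, 109, 153, 173, 197, 205] ⇒ [19, 77, 94, 111, 155, 175, 199, 207]
  GruVI AGTTGT/5: at [2, 101, 117, 135, 143, 186] ⇒ [7, 106, 122, 140, 148, 191]
  BxoIX TAACT/4: at [69, 192] ⇒ [73, 196]
  FykIII ATATATA/7: at [9, 27, 39, 128] ⇒ [16, 34, 46, 135]

All cut coordinates (distinct, sorted): [7, 16, 19, 34, 46, 73, 77, 94, 106, 111, 122, 135, 140, 148, 155, 175, 191, 196, 199, 207]

Fragment lengths:
  [0,7): 7 bp
  [7,16): 9 bp
  [16,19): 3 bp
  [19,34): 15 bp
  [34,46): 12 bp
  [46,73): 27 bp
  [73,77): 4 bp
  [77,94): 17 bp
  [94,106): 12 bp
  [106,111): 5 bp
  [111,122): 11 bp
  [122,135): 13 bp
  [135,140): 5 bp
  [140,148): 8 bp
  [148,155): 7 bp
  [155,175): 20 bp
  [175,191): 16 bp
  [191,196): 5 bp
  [196,199): 3 bp
  [199,207): 8 bp
  [207,213): 6 bp

[3,3,4,5,5,5,6,7,7,8,8,9,11,12,12,13,15,16,17,20,27]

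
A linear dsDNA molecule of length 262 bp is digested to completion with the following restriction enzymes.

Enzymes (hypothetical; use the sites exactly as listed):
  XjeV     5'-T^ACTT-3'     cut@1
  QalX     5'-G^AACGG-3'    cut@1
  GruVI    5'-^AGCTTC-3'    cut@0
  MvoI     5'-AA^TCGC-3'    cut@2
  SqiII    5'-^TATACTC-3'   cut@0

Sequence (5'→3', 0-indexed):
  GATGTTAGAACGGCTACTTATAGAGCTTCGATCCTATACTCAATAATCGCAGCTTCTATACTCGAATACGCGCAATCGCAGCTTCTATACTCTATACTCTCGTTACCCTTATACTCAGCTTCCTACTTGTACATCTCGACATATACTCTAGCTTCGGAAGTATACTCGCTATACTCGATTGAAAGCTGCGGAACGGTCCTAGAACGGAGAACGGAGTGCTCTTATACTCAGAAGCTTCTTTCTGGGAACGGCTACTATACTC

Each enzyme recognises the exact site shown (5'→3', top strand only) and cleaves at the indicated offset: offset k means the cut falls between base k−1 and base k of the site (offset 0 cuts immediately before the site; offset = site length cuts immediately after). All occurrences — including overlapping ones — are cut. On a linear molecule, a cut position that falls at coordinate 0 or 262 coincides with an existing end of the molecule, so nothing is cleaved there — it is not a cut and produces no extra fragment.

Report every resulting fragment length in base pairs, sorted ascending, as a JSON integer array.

[4,4,6,6,7,7,7,7,7,8,8,8,8,9,9,10,11,11,11,12,13,14,17,17,19,22]

Scan for sites:
  XjeV (TACTT, off=1): starts [14, 123] → cuts [15, 124]
  QalX (GAACGG, off=1): starts [7, 190, 201, 208, 245] → cuts [8, 191, 202, 209, 246]
  GruVI (AGCTTC, off=0): starts [23, 50, 79, 116, 149, 232] → cuts [23, 50, 79, 116, 149, 232]
  MvoI (AATCGC, off=2): starts [44, 73] → cuts [46, 75]
  SqiII (TATACTC, off=0): starts [34, 56, 85, 92, 109, 141, 160, 169, 222, 255] → cuts [34, 56, 85, 92, 109, 141, 160, 169, 222, 255]

Pooled cuts: [8, 15, 23, 34, 46, 50, 56, 75, 79, 85, 92, 109, 116, 124, 141, 149, 160, 169, 191, 202, 209, 222, 232, 246, 255]

Fragments:
  [0,8): 8 bp
  [8,15): 7 bp
  [15,23): 8 bp
  [23,34): 11 bp
  [34,46): 12 bp
  [46,50): 4 bp
  [50,56): 6 bp
  [56,75): 19 bp
  [75,79): 4 bp
  [79,85): 6 bp
  [85,92): 7 bp
  [92,109): 17 bp
  [109,116): 7 bp
  [116,124): 8 bp
  [124,141): 17 bp
  [141,149): 8 bp
  [149,160): 11 bp
  [160,169): 9 bp
  [169,191): 22 bp
  [191,202): 11 bp
  [202,209): 7 bp
  [209,222): 13 bp
  [222,232): 10 bp
  [232,246): 14 bp
  [246,255): 9 bp
  [255,262): 7 bp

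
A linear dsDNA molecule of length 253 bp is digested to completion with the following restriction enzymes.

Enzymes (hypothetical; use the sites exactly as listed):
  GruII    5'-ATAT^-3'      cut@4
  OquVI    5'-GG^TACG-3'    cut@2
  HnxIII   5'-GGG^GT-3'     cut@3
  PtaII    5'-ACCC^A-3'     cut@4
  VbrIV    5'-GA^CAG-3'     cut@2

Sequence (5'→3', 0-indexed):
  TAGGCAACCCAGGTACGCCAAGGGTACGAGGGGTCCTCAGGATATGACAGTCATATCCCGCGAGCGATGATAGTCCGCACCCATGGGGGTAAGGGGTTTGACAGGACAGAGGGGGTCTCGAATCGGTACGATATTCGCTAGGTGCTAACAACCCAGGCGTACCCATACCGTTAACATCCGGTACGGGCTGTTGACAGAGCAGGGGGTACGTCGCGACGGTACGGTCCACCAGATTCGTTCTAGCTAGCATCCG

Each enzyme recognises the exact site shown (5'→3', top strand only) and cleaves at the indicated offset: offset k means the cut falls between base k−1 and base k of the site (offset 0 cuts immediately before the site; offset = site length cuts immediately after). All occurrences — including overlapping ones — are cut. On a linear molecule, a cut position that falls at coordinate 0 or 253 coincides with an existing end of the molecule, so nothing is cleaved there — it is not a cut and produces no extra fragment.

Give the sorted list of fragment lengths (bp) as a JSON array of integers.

Per-enzyme occurrences:
  GruII ATAT/4: at [41, 52, 130] ⇒ [45, 56, 134]
  OquVI GGTACG/2: at [11, 22, 124, 179, 204, 217] ⇒ [13, 24, 126, 181, 206, 219]
  HnxIII GGGGT/3: at [29, 85, 92, 111, 202] ⇒ [32, 88, 95, 114, 205]
  PtaII ACCCA/4: at [6, 78, 150, 160] ⇒ [10, 82, 154, 164]
  VbrIV GACAG/2: at [45, 99, 104, 192] ⇒ [47, 101, 106, 194]

Pooled cuts: [10, 13, 24, 32, 45, 47, 56, 82, 88, 95, 101, 106, 114, 126, 134, 154, 164, 181, 194, 205, 206, 219]

Fragments:
  [0,10): 10 bp
  [10,13): 3 bp
  [13,24): 11 bp
  [24,32): 8 bp
  [32,45): 13 bp
  [45,47): 2 bp
  [47,56): 9 bp
  [56,82): 26 bp
  [82,88): 6 bp
  [88,95): 7 bp
  [95,101): 6 bp
  [101,106): 5 bp
  [106,114): 8 bp
  [114,126): 12 bp
  [126,134): 8 bp
  [134,154): 20 bp
  [154,164): 10 bp
  [164,181): 17 bp
  [181,194): 13 bp
  [194,205): 11 bp
  [205,206): 1 bp
  [206,219): 13 bp
  [219,253): 34 bp

[1,2,3,5,6,6,7,8,8,8,9,10,10,11,11,12,13,13,13,17,20,26,34]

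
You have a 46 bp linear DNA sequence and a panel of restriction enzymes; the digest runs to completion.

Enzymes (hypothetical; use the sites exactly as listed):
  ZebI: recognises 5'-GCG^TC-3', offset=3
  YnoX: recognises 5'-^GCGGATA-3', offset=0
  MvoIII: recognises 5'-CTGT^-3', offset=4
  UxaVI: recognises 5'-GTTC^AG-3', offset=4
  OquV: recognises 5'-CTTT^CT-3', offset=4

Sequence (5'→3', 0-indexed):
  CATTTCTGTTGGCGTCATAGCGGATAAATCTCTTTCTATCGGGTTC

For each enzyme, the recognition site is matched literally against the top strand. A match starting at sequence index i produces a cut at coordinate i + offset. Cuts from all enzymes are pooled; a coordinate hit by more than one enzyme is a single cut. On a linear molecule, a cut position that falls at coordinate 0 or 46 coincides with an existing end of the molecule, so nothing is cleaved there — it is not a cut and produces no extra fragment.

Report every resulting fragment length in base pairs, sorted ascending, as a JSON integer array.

[5,5,9,11,16]

Scan for sites:
  ZebI (GCGTC, off=3): starts [11] → cuts [14]
  YnoX (GCGGATA, off=0): starts [19] → cuts [19]
  MvoIII (CTGT, off=4): starts [5] → cuts [9]
  UxaVI (GTTCAG, off=4): no sites
  OquV (CTTTCT, off=4): starts [31] → cuts [35]

Pooled cuts: [9, 14, 19, 35]

Fragments:
  [0,9): 9 bp
  [9,14): 5 bp
  [14,19): 5 bp
  [19,35): 16 bp
  [35,46): 11 bp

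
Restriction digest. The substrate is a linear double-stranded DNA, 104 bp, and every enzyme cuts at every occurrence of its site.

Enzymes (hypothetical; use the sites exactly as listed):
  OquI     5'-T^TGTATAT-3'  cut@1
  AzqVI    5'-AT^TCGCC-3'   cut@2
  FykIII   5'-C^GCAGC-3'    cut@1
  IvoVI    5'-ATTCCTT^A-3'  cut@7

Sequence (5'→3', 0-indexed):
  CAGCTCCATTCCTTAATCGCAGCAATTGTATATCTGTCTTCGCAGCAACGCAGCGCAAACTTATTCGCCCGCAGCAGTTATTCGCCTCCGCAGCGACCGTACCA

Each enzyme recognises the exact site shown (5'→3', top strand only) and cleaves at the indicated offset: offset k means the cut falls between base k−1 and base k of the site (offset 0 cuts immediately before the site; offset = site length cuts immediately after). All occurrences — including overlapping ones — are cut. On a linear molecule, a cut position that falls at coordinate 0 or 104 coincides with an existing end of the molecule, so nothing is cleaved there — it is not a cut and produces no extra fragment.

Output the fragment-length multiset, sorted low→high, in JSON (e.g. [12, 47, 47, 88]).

[4,6,8,8,8,11,14,15,15,15]

Per-enzyme occurrences:
  OquI (TTGTATAT, off=1): starts [25] → cuts [26]
  AzqVI (ATTCGCC, off=2): starts [62, 79] → cuts [64, 81]
  FykIII (CGCAGC, off=1): starts [17, 40, 48, 69, 88] → cuts [18, 41, 49, 70, 89]
  IvoVI (ATTCCTTA, off=7): starts [7] → cuts [14]

All cut coordinates (distinct, sorted): [14, 18, 26, 41, 49, 64, 70, 81, 89]

Fragment lengths:
  [0,14): 14 bp
  [14,18): 4 bp
  [18,26): 8 bp
  [26,41): 15 bp
  [41,49): 8 bp
  [49,64): 15 bp
  [64,70): 6 bp
  [70,81): 11 bp
  [81,89): 8 bp
  [89,104): 15 bp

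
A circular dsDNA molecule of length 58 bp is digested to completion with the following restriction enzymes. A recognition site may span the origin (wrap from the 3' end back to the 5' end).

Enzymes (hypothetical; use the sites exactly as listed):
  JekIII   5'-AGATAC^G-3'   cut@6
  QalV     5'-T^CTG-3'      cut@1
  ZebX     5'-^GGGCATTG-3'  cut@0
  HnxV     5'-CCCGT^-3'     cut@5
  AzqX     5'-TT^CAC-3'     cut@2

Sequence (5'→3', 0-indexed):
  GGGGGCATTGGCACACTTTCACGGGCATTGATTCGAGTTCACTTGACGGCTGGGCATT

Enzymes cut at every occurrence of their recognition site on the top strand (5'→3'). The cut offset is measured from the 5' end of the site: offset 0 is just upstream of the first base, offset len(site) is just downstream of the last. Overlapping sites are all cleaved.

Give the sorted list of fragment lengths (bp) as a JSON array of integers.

[3,9,12,17,17]

Scan for sites:
  JekIII (AGATACG, off=6): no sites
  QalV (TCTG, off=1): no sites
  ZebX (GGGCATTG, off=0): starts [2, 22, 51] → cuts [2, 22, 51]
  HnxV (CCCGT, off=5): no sites
  AzqX (TTCAC, off=2): starts [17, 37] → cuts [19, 39]

All cut coordinates (distinct, sorted): [2, 19, 22, 39, 51]

Fragments:
  2→19: 17 bp
  19→22: 3 bp
  22→39: 17 bp
  39→51: 12 bp
  51→2 (wrap): 58-51+2 = 9 bp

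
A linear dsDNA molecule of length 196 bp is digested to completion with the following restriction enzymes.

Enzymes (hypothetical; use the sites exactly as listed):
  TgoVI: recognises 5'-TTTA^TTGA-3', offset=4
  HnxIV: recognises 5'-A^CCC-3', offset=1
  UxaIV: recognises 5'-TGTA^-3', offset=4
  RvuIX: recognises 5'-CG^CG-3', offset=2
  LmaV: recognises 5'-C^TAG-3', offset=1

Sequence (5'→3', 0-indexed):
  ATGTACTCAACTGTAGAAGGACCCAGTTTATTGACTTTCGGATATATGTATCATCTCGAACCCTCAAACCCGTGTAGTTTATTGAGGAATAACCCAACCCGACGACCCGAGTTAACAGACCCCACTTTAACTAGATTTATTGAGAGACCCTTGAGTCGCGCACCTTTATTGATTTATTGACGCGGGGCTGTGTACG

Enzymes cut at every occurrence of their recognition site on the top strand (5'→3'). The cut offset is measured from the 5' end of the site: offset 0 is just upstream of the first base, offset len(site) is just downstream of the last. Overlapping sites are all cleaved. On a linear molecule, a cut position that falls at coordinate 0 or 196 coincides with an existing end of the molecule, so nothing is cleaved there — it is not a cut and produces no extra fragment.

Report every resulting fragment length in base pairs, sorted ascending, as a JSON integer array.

Site scan:
  TgoVI TTTATTGA/4: at [26, 77, 135, 164, 172] ⇒ [30, 81, 139, 168, 176]
  HnxIV ACCC/1: at [20, 59, 67, 91, 96, 104, 118, 146] ⇒ [21, 60, 68, 92, 97, 105, 119, 147]
  UxaIV TGTA/4: at [1, 11, 46, 72, 190] ⇒ [5, 15, 50, 76, 194]
  RvuIX CGCG/2: at [156, 180] ⇒ [158, 182]
  LmaV CTAG/1: at [130] ⇒ [131]

Pooled cuts: [5, 15, 21, 30, 50, 60, 68, 76, 81, 92, 97, 105, 119, 131, 139, 147, 158, 168, 176, 182, 194]

Fragments:
  [0,5): 5 bp
  [5,15): 10 bp
  [15,21): 6 bp
  [21,30): 9 bp
  [30,50): 20 bp
  [50,60): 10 bp
  [60,68): 8 bp
  [68,76): 8 bp
  [76,81): 5 bp
  [81,92): 11 bp
  [92,97): 5 bp
  [97,105): 8 bp
  [105,119): 14 bp
  [119,131): 12 bp
  [131,139): 8 bp
  [139,147): 8 bp
  [147,158): 11 bp
  [158,168): 10 bp
  [168,176): 8 bp
  [176,182): 6 bp
  [182,194): 12 bp
  [194,196): 2 bp

[2,5,5,5,6,6,8,8,8,8,8,8,9,10,10,10,11,11,12,12,14,20]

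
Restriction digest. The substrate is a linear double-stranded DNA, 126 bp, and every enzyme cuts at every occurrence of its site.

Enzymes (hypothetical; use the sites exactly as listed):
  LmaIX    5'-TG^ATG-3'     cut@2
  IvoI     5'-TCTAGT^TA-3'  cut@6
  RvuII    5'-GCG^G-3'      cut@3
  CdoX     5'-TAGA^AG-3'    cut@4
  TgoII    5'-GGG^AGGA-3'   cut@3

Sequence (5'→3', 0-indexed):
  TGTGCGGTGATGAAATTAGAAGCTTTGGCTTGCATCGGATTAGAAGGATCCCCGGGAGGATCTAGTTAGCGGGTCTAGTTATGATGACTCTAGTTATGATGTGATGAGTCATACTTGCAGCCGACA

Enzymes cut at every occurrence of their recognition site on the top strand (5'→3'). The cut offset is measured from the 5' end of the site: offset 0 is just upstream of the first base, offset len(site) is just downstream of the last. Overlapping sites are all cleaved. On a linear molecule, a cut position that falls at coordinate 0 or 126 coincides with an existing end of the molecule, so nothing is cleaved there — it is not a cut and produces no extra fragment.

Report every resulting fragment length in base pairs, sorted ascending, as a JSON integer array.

[3,4,4,5,5,6,8,10,11,11,12,23,24]

Per-enzyme occurrences:
  LmaIX TGATG/2: at [7, 81, 96, 101] ⇒ [9, 83, 98, 103]
  IvoI TCTAGTTA/6: at [60, 73, 88] ⇒ [66, 79, 94]
  RvuII GCGG/3: at [3, 68] ⇒ [6, 71]
  CdoX TAGAAG/4: at [16, 40] ⇒ [20, 44]
  TgoII GGGAGGA/3: at [53] ⇒ [56]

All cut coordinates (distinct, sorted): [6, 9, 20, 44, 56, 66, 71, 79, 83, 94, 98, 103]

Fragment lengths:
  [0,6): 6 bp
  [6,9): 3 bp
  [9,20): 11 bp
  [20,44): 24 bp
  [44,56): 12 bp
  [56,66): 10 bp
  [66,71): 5 bp
  [71,79): 8 bp
  [79,83): 4 bp
  [83,94): 11 bp
  [94,98): 4 bp
  [98,103): 5 bp
  [103,126): 23 bp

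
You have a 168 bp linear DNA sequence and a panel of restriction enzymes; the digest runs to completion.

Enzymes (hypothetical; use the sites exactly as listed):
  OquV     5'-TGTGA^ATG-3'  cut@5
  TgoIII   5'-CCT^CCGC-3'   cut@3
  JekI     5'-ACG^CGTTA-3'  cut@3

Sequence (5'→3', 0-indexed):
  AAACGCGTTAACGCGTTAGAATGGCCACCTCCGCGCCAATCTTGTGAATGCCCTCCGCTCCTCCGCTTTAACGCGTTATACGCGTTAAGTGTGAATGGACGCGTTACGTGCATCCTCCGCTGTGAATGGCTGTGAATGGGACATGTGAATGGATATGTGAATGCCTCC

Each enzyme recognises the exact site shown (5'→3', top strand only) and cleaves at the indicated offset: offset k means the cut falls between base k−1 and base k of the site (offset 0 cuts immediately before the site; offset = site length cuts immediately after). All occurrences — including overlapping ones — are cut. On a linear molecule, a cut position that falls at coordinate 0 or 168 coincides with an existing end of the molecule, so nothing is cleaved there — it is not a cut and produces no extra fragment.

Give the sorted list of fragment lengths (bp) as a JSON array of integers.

Scan for sites:
  OquV (TGTGAATG, off=5): starts [42, 89, 120, 130, 143, 155] → cuts [47, 94, 125, 135, 148, 160]
  TgoIII (CCTCCGC, off=3): starts [27, 51, 59, 113] → cuts [30, 54, 62, 116]
  JekI (ACGCGTTA, off=3): starts [2, 10, 70, 79, 98] → cuts [5, 13, 73, 82, 101]

All cut coordinates (distinct, sorted): [5, 13, 30, 47, 54, 62, 73, 82, 94, 101, 116, 125, 135, 148, 160]

Fragment lengths:
  [0,5): 5 bp
  [5,13): 8 bp
  [13,30): 17 bp
  [30,47): 17 bp
  [47,54): 7 bp
  [54,62): 8 bp
  [62,73): 11 bp
  [73,82): 9 bp
  [82,94): 12 bp
  [94,101): 7 bp
  [101,116): 15 bp
  [116,125): 9 bp
  [125,135): 10 bp
  [135,148): 13 bp
  [148,160): 12 bp
  [160,168): 8 bp

[5,7,7,8,8,8,9,9,10,11,12,12,13,15,17,17]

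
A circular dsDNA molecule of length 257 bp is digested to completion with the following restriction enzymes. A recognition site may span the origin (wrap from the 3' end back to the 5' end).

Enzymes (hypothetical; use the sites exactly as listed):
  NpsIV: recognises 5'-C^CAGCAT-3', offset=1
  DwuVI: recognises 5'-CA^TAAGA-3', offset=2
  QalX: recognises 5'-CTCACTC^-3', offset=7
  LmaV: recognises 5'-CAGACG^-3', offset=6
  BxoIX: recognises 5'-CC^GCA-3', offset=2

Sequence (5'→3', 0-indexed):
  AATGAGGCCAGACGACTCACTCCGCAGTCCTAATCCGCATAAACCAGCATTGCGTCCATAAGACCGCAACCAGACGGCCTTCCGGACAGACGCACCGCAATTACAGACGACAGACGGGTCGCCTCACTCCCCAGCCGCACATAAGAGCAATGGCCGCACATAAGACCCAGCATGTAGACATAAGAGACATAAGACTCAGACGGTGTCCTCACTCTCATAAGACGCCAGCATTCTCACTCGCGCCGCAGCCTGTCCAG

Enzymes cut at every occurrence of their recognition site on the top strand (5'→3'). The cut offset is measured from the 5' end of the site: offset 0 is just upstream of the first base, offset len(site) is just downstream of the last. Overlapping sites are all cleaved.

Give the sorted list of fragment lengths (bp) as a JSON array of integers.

Site scan:
  NpsIV (CCAGCAT, off=1): starts [43, 166, 224] → cuts [44, 167, 225]
  DwuVI (CATAAGA, off=2): starts [56, 139, 158, 178, 187, 215] → cuts [58, 141, 160, 180, 189, 217]
  QalX (CTCACTC, off=7): starts [15, 122, 207, 232] → cuts [22, 129, 214, 239]
  LmaV (CAGACG, off=6): starts [8, 70, 86, 103, 110, 196] → cuts [14, 76, 92, 109, 116, 202]
  BxoIX (CCGCA, off=2): starts [21, 34, 63, 94, 134, 153, 242] → cuts [23, 36, 65, 96, 136, 155, 244]

All cut coordinates (distinct, sorted): [14, 22, 23, 36, 44, 58, 65, 76, 92, 96, 109, 116, 129, 136, 141, 155, 160, 167, 180, 189, 202, 214, 217, 225, 239, 244]

Fragments:
  14→22: 8 bp
  22→23: 1 bp
  23→36: 13 bp
  36→44: 8 bp
  44→58: 14 bp
  58→65: 7 bp
  65→76: 11 bp
  76→92: 16 bp
  92→96: 4 bp
  96→109: 13 bp
  109→116: 7 bp
  116→129: 13 bp
  129→136: 7 bp
  136→141: 5 bp
  141→155: 14 bp
  155→160: 5 bp
  160→167: 7 bp
  167→180: 13 bp
  180→189: 9 bp
  189→202: 13 bp
  202→214: 12 bp
  214→217: 3 bp
  217→225: 8 bp
  225→239: 14 bp
  239→244: 5 bp
  244→14 (wrap): 257-244+14 = 27 bp

[1,3,4,5,5,5,7,7,7,7,8,8,8,9,11,12,13,13,13,13,13,14,14,14,16,27]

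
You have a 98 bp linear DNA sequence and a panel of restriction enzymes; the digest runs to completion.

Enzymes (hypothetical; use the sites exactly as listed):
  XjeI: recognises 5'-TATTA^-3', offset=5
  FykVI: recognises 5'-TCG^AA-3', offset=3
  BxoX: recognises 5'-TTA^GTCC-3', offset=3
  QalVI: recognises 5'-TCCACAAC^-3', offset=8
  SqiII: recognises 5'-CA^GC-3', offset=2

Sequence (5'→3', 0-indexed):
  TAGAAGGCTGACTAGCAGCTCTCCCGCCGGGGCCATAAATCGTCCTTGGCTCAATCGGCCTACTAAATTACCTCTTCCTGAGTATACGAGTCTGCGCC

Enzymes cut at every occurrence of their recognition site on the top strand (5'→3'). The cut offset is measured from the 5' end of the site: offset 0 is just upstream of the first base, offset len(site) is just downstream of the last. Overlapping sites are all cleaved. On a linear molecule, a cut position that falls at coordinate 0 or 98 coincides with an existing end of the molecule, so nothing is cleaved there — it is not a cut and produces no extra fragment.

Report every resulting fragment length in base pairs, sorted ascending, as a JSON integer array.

Site scan:
  XjeI (TATTA, off=5): no sites
  FykVI (TCGAA, off=3): no sites
  BxoX (TTAGTCC, off=3): no sites
  QalVI (TCCACAAC, off=8): no sites
  SqiII (CAGC, off=2): starts [15] → cuts [17]

All cut coordinates (distinct, sorted): [17]

Fragment lengths:
  [0,17): 17 bp
  [17,98): 81 bp

[17,81]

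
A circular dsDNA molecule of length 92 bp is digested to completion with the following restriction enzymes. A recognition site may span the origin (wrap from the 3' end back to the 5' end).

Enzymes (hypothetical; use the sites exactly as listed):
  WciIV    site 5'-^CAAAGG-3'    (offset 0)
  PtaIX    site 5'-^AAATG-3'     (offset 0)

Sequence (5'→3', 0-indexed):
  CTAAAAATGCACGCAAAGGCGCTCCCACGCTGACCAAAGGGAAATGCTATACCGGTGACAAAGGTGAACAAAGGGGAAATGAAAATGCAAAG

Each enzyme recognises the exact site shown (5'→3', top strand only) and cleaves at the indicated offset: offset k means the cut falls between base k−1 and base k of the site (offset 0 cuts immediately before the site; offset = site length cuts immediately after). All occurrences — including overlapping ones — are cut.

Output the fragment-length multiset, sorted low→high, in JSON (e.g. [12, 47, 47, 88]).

Per-enzyme occurrences:
  WciIV (CAAAGG, off=0): starts [13, 34, 58, 68] → cuts [13, 34, 58, 68]
  PtaIX (AAATG, off=0): starts [4, 41, 76, 82] → cuts [4, 41, 76, 82]

All cut coordinates (distinct, sorted): [4, 13, 34, 41, 58, 68, 76, 82]

Fragment lengths:
  4→13: 9 bp
  13→34: 21 bp
  34→41: 7 bp
  41→58: 17 bp
  58→68: 10 bp
  68→76: 8 bp
  76→82: 6 bp
  82→4 (wrap): 92-82+4 = 14 bp

[6,7,8,9,10,14,17,21]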